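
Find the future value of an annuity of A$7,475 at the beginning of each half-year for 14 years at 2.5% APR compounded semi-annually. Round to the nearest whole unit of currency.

A$251,873

Periodic rate i = 0.025/2 = 0.0125; n = 14 × 2 = 28 periods.
FV = 7475 × [(1+0.0125)^28 − 1] / 0.0125 × (1+i) = 7475 × 33.695377 = 251,872.9400
(annuity-due: payments at period start, so ×(1+i).)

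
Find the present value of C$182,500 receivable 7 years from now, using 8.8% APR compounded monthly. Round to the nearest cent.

Periodic rate i = 0.088/12 = 0.00733333; n = 7 × 12 = 84 periods.
PV = FV·(1+i)^(−n) = 182,500 × 0.541316 = 98,790.1455

C$98,790.15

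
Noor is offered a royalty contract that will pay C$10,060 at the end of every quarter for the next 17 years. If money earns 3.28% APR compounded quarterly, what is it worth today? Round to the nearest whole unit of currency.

Periodic rate i = 0.0328/4 = 0.0082; n = 17 × 4 = 68 periods.
Annuity factor a(68|0.0082) = 51.965245; PV = 10060 × 51.965245 = 522,770.3608

C$522,770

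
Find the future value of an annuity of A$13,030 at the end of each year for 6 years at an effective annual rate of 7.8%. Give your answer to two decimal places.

A$95,106.27

Accumulation factor s(6|0.078) = 7.299023; FV = 13030 × 7.299023 = 95,106.2730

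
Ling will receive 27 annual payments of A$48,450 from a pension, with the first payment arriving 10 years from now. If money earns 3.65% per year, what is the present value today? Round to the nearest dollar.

A$596,161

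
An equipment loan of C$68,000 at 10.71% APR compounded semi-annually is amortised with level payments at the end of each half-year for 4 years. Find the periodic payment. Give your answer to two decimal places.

Periodic rate i = 0.1071/2 = 0.05355; n = 4 × 2 = 8 periods.
PMT = 68000 / ( [1 − (1+0.05355)^(−8)] / 0.05355 ) = 68000 / 6.371468 = 10,672.5796

C$10,672.58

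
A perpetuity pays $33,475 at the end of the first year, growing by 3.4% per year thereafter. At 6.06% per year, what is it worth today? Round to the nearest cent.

$1,258,458.65

PV = D₁/(r − g) = 33475/(0.0606 − 0.034) = 1,258,458.6466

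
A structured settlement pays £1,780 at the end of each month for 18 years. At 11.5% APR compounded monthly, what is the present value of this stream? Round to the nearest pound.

Periodic rate i = 0.115/12 = 0.00958333; n = 18 × 12 = 216 periods.
PV = 1780 × [1 − (1+0.00958333)^(−216)] / 0.00958333 = 1780 × 91.050199 = 162,069.3536

£162,069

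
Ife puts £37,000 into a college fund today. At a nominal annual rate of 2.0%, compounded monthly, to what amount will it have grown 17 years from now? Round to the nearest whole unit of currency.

£51,968

With 12 periods per year: i = 0.00166667, n = 204.
37,000 × (1+0.00166667)^204 = 37,000 × 1.404550 = 51,968.3507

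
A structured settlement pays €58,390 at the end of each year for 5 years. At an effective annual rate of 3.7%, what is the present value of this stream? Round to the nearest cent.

PV = 58390 × [1 − (1+0.037)^(−5)] / 0.037 = 58390 × 4.489592 = 262,147.2579

€262,147.26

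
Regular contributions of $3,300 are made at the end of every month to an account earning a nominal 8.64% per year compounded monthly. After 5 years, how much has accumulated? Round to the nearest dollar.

Periodic rate i = 0.0864/12 = 0.0072; n = 5 × 12 = 60 periods.
Accumulation factor s(60|0.0072) = 74.715676; FV = 3300 × 74.715676 = 246,561.7306

$246,562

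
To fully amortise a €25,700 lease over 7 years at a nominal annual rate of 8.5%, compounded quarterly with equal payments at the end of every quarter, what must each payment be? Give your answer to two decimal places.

€1,227.28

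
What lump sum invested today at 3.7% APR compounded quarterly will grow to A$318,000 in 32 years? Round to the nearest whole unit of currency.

With 4 periods per year: i = 0.00925, n = 128.
PV = 318,000 / (1 + 0.00925)^128 = 318,000 / 3.249683 = 97,855.6904

A$97,856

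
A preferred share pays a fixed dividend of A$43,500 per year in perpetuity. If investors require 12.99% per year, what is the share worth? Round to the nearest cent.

PV = PMT / i = 43500 / 0.1299 = 334,872.9792

A$334,872.98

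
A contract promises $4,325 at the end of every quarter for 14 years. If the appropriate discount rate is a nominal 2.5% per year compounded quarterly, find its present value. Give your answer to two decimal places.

i = 0.025/4 = 0.00625 per quarter; n = 14·4 = 56.
PV = 4325 × [1 − (1+0.00625)^(−56)] / 0.00625 = 4325 × 47.127030 = 203,824.4037

$203,824.40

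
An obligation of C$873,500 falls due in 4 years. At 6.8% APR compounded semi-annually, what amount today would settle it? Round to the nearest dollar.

C$668,496

i = 0.068/2 = 0.034 per half-year; n = 4·2 = 8.
PV = FV·(1+i)^(−n) = 873,500 × 0.765307 = 668,495.6710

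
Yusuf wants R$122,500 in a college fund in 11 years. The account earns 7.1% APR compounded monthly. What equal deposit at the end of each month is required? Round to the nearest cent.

i = 0.071/12 = 0.00591667 per month; n = 11·12 = 132.
PMT = 122500 / ( [(1+0.00591667)^132 − 1] / 0.00591667 ) = 122500 / 199.205945 = 614.9415

R$614.94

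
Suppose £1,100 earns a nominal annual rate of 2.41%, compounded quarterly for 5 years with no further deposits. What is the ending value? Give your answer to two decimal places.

With 4 periods per year: i = 0.006025, n = 20.
FV = PV·(1+i)^n = 1,100 × 1.127653 = 1,240.4183

£1,240.42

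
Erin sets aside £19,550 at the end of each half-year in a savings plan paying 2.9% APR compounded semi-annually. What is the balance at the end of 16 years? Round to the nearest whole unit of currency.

Periodic rate i = 0.029/2 = 0.0145; n = 16 × 2 = 32 periods.
Accumulation factor s(32|0.0145) = 40.353984; FV = 19550 × 40.353984 = 788,920.3871

£788,920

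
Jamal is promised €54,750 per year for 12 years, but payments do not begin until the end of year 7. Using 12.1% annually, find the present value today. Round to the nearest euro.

€170,113

PV at t=6 (ordinary 12-year annuity): 54750 × a(12|0.121) = 54750 × 6.165778 = 337,576.3298
Discount back 6 years: 337,576.3298 × (1+0.121)^(−6) = 337,576.3298 × 0.503925 = 170,113.3165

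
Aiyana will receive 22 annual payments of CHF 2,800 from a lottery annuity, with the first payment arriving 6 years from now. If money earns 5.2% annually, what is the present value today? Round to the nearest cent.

CHF 28,090.06

PV at t=5 (ordinary 22-year annuity): 2800 × a(22|0.052) = 2800 × 12.926273 = 36,193.5648
PV₀ = 36,193.5648 / (1+0.052)^5 = 36,193.5648 / 1.288483 = 28,090.0596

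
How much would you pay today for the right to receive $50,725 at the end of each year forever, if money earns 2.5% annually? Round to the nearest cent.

$2,029,000.00

PV = C/r = 50725/0.025 = 2,029,000.0000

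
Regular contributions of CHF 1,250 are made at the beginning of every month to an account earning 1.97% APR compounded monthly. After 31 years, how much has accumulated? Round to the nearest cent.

CHF 641,252.65

With 12 periods per year: i = 0.00164167, n = 372.
FV = PMT · [(1+i)^n − 1] / i × (1+i) = 1250 · 513.002119 = 641,252.6492
Payments are at the start of each period, so multiply by (1+i).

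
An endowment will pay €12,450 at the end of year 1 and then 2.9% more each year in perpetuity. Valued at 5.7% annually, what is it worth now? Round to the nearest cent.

€444,642.86

PV = D₁/(r − g) = 12450/(0.057 − 0.029) = 444,642.8571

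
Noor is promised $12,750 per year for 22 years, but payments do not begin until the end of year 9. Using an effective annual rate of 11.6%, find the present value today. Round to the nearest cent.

Value one period before first payment (t=8): 12750 × [1 − (1+0.116)^(−22)] / 0.116 = 12750 × 7.849911 = 100,086.3641
PV₀ = 100,086.3641 / (1+0.116)^8 = 100,086.3641 / 2.406099 = 41,596.9373

$41,596.94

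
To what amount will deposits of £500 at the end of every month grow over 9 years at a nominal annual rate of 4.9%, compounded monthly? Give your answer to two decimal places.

i = 0.049/12 = 0.00408333 per month; n = 9·12 = 108.
FV = 500 × [(1+0.00408333)^108 − 1] / 0.00408333 = 500 × 135.395684 = 67,697.8419

£67,697.84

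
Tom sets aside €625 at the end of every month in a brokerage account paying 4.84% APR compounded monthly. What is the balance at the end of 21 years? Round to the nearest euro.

Periodic rate i = 0.0484/12 = 0.00403333; n = 21 × 12 = 252 periods.
FV = 625 × [(1+0.00403333)^252 − 1] / 0.00403333 = 625 × 435.765189 = 272,353.2433

€272,353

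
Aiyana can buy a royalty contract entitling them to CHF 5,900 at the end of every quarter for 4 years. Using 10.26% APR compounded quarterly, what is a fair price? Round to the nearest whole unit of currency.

CHF 76,636

Periodic rate i = 0.1026/4 = 0.02565; n = 4 × 4 = 16 periods.
Annuity factor a(16|0.02565) = 12.989208; PV = 5900 × 12.989208 = 76,636.3291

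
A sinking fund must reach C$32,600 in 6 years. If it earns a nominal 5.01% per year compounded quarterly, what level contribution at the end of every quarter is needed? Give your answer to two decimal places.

i = 0.0501/4 = 0.012525 per quarter; n = 6·4 = 24.
PMT = 32600 / ( [(1+0.012525)^24 − 1] / 0.012525 ) = 32600 / 27.796384 = 1,172.8144

C$1,172.81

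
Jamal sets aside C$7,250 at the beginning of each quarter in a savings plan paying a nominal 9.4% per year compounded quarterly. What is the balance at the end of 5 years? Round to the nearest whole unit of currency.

C$186,715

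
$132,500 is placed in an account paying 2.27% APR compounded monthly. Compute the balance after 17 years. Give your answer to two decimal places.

Periodic rate i = 0.0227/12 = 0.00189167; n = 17 × 12 = 204 periods.
FV = 132,500 × (1 + 0.00189167)^204 = 194,828.1929

$194,828.19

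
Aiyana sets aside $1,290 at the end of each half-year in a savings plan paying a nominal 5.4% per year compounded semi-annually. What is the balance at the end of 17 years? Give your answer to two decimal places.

$70,423.19

With 2 periods per year: i = 0.027, n = 34.
FV = 1290 × [(1+0.027)^34 − 1] / 0.027 = 1290 × 54.591619 = 70,423.1889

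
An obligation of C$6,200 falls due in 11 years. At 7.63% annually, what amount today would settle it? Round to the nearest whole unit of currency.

C$2,761

PV = FV·(1+i)^(−n) = 6,200 × 0.445383 = 2,761.3722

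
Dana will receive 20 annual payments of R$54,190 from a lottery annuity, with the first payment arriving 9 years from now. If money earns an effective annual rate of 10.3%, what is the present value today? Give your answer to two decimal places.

R$206,343.41

Value one period before first payment (t=8): 54190 × [1 − (1+0.103)^(−20)] / 0.103 = 54190 × 8.342103 = 452,058.5563
PV₀ = 452,058.5563 / (1+0.103)^8 = 452,058.5563 / 2.190807 = 206,343.4057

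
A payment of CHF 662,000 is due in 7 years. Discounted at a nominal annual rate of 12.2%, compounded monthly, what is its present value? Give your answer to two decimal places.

CHF 283,036.97

i = 0.122/12 = 0.0101667 per month; n = 7·12 = 84.
Discount factor = (1+0.0101667)^(−84) = 0.427548; PV = 662,000 × 0.427548 = 283,036.9690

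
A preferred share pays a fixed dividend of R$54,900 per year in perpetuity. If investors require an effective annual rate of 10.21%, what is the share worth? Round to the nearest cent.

R$537,708.13

PV = PMT / i = 54900 / 0.1021 = 537,708.1293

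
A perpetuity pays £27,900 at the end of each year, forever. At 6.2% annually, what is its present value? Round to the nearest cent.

£450,000.00

PV = C/r = 27900/0.062 = 450,000.0000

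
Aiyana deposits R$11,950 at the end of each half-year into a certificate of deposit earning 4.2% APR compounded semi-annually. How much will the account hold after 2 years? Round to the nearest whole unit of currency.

With 2 periods per year: i = 0.021, n = 4.
Accumulation factor s(4|0.021) = 4.127773; FV = 11950 × 4.127773 = 49,326.8905

R$49,327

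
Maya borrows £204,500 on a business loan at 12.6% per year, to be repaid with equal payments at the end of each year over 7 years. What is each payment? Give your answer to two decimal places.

Annuity-PV factor = 4.478223; PMT = 204500 / 4.478223 = 45,665.4305

£45,665.43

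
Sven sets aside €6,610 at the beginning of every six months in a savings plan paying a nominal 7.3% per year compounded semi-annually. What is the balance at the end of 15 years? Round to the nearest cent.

Periodic rate i = 0.073/2 = 0.0365; n = 15 × 2 = 30 periods.
Accumulation factor s(30|0.0365) × (1+i) = 54.847256; FV = 6610 × 54.847256 = 362,540.3633
(annuity-due: payments at period start, so ×(1+i).)

€362,540.36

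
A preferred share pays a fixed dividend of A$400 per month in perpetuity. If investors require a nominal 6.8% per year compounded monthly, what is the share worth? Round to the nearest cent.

A$70,588.24

Periodic rate i = 0.068/12 = 0.00566667.
PV = PMT / i = 400 / 0.00566667 = 70,588.2353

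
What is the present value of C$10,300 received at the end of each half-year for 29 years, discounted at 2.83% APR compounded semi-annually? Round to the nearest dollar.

Periodic rate i = 0.0283/2 = 0.01415; n = 29 × 2 = 58 periods.
PV = PMT · [1 − (1+i)^(−n)] / i = 10300 · 39.387812 = 405,694.4658

C$405,694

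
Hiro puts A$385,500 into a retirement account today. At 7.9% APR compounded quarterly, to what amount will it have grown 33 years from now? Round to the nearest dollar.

i = 0.079/4 = 0.01975 per quarter; n = 33·4 = 132.
FV = PV·(1+i)^n = 385,500 × 13.218137 = 5,095,591.7870

A$5,095,592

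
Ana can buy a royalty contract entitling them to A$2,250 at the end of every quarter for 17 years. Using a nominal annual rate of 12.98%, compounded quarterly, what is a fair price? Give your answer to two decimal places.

A$61,432.95

With 4 periods per year: i = 0.03245, n = 68.
PV = PMT · [1 − (1+i)^(−n)] / i = 2250 · 27.303534 = 61,432.9519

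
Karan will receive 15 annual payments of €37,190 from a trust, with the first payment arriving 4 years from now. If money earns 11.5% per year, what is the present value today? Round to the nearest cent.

PV at t=3 (ordinary 15-year annuity): 37190 × a(15|0.115) = 37190 × 6.996708 = 260,207.5646
Discount back 3 years: 260,207.5646 × (1+0.115)^(−3) = 260,207.5646 × 0.721399 = 187,713.4172

€187,713.42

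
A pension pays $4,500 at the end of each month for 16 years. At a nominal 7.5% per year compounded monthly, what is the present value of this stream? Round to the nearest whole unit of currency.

Periodic rate i = 0.075/12 = 0.00625; n = 16 × 12 = 192 periods.
PV = PMT · [1 − (1+i)^(−n)] / i = 4500 · 111.628623 = 502,328.8016

$502,329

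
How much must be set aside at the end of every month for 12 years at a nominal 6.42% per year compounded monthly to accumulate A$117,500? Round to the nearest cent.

A$543.70

Periodic rate i = 0.0642/12 = 0.00535; n = 12 × 12 = 144 periods.
FV-annuity factor = 216.111782; PMT = 117500 / 216.111782 = 543.7001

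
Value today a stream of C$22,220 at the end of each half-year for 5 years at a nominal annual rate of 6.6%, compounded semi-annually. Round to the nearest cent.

C$186,671.94

With 2 periods per year: i = 0.033, n = 10.
Annuity factor a(10|0.033) = 8.401077; PV = 22220 × 8.401077 = 186,671.9351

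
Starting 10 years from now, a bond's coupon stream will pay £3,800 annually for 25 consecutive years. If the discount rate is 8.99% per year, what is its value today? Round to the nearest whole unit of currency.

£17,214

Value one period before first payment (t=9): 3800 × [1 − (1+0.0899)^(−25)] / 0.0899 = 3800 × 9.830544 = 37,356.0655
PV₀ = 37,356.0655 / (1+0.0899)^9 = 37,356.0655 / 2.170101 = 17,213.9785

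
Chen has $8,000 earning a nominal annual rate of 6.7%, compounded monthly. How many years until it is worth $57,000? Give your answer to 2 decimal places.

29.39 years

Periodic rate i = 0.067/12 = 0.00558333.
(1+i)^n = 57000/8000 = 7.12500, so n = ln 7.12500 / ln 1.00558 = 352.6722 months
= 352.6722/12 years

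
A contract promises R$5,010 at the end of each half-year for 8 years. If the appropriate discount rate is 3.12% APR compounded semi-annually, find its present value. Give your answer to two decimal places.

R$70,456.32

With 2 periods per year: i = 0.0156, n = 16.
PV = PMT · [1 − (1+i)^(−n)] / i = 5010 · 14.063137 = 70,456.3178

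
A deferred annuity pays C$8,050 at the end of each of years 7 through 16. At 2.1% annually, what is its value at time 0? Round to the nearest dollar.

C$63,500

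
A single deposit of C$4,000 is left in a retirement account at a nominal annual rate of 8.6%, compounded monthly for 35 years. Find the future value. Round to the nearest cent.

C$80,283.15

Periodic rate i = 0.086/12 = 0.00716667; n = 35 × 12 = 420 periods.
FV = PV·(1+i)^n = 4,000 × 20.070788 = 80,283.1519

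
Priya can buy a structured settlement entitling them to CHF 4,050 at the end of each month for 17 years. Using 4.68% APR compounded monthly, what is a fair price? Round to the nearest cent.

i = 0.0468/12 = 0.0039 per month; n = 17·12 = 204.
Annuity factor a(204|0.0039) = 140.510445; PV = 4050 × 140.510445 = 569,067.3019

CHF 569,067.30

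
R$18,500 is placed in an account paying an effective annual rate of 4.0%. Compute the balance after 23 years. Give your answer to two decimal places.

18,500 × (1+0.04)^23 = 18,500 × 2.464716 = 45,597.2375

R$45,597.24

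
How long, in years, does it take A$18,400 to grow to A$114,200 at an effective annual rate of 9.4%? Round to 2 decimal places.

20.32 years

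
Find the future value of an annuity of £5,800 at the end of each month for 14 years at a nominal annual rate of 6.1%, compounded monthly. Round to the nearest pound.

With 12 periods per year: i = 0.00508333, n = 168.
FV = PMT · [(1+i)^n − 1] / i = 5800 · 264.383240 = 1,533,422.7897

£1,533,423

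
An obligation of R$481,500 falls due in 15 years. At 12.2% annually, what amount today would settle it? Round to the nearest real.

PV = 481,500 / (1 + 0.122)^15 = 481,500 / 5.622026 = 85,645.2808

R$85,645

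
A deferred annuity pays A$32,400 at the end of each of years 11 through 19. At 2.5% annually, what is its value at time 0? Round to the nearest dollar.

Value one period before first payment (t=10): 32400 × [1 − (1+0.025)^(−9)] / 0.025 = 32400 × 7.970866 = 258,256.0431
PV₀ = 258,256.0431 / (1+0.025)^10 = 258,256.0431 / 1.280085 = 201,749.2081

A$201,749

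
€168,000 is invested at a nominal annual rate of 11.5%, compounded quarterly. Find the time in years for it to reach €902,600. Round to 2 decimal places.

Periodic rate i = 0.115/4 = 0.02875.
n = ln(902600/168000) / ln(1+0.02875) = ln(5.37262) / 0.028344 = 59.3172 quarters
= 59.3172/4 years

14.83 years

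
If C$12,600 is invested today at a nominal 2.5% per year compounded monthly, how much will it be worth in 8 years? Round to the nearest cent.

C$15,386.47

i = 0.025/12 = 0.00208333 per month; n = 8·12 = 96.
FV = 12,600 × (1 + 0.00208333)^96 = 15,386.4733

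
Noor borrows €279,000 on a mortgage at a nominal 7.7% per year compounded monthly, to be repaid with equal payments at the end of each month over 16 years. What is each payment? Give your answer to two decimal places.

With 12 periods per year: i = 0.00641667, n = 192.
Annuity-PV factor = 110.203799; PMT = 279000 / 110.203799 = 2,531.6732

€2,531.67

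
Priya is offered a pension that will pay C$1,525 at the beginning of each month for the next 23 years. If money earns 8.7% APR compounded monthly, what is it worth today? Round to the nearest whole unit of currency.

C$183,017

i = 0.087/12 = 0.00725 per month; n = 23·12 = 276.
Annuity factor a(276|0.00725) × (1+i) = 120.011473; PV = 1525 × 120.011473 = 183,017.4956
(Beginning-of-period payments → annuity-due factor ×(1+i).)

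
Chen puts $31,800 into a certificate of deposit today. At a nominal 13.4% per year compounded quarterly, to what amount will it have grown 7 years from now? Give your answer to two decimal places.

With 4 periods per year: i = 0.0335, n = 28.
31,800 × (1+0.0335)^28 = 31,800 × 2.515901 = 80,005.6369

$80,005.64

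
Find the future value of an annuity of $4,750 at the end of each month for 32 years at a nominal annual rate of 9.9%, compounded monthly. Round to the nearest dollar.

$12,927,553

Periodic rate i = 0.099/12 = 0.00825; n = 32 × 12 = 384 periods.
Accumulation factor s(384|0.00825) = 2721.590011; FV = 4750 × 2721.590011 = 12,927,552.5501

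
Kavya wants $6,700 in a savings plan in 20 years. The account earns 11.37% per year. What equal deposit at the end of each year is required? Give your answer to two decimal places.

$100.01

PMT = 6700 / ( [(1+0.1137)^20 − 1] / 0.1137 ) = 6700 / 66.993533 = 100.0097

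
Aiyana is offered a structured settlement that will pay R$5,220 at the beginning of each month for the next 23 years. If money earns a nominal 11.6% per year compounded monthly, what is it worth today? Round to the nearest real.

R$506,899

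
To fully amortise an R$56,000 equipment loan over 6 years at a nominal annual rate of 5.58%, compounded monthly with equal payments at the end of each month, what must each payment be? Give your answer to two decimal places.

With 12 periods per year: i = 0.00465, n = 72.
PMT = 56000 / ( [1 − (1+0.00465)^(−72)] / 0.00465 ) = 56000 / 61.067398 = 917.0196

R$917.02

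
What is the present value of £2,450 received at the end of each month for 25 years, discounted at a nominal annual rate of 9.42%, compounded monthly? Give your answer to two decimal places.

£282,211.88

Periodic rate i = 0.0942/12 = 0.00785; n = 25 × 12 = 300 periods.
Annuity factor a(300|0.00785) = 115.188522; PV = 2450 × 115.188522 = 282,211.8786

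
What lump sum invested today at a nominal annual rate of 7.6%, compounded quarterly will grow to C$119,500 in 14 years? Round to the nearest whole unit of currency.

i = 0.076/4 = 0.019 per quarter; n = 14·4 = 56.
PV = FV·(1+i)^(−n) = 119,500 × 0.348534 = 41,649.8653

C$41,650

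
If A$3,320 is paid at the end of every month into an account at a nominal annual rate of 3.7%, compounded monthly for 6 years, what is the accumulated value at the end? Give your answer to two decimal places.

i = 0.037/12 = 0.00308333 per month; n = 6·12 = 72.
Accumulation factor s(72|0.00308333) = 80.479461; FV = 3320 × 80.479461 = 267,191.8092

A$267,191.81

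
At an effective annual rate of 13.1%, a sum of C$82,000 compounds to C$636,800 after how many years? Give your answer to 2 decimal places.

16.65 years

n = ln(636800/82000) / ln(1+0.131) = ln(7.76585) / 0.123102 = 16.6507 years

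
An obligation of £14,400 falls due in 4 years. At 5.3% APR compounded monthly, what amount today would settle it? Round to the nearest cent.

£11,654.53

With 12 periods per year: i = 0.00441667, n = 48.
Discount factor = (1+0.00441667)^(−48) = 0.809342; PV = 14,400 × 0.809342 = 11,654.5306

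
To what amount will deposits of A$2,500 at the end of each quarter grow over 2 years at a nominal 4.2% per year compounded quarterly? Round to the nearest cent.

Periodic rate i = 0.042/4 = 0.0105; n = 2 × 4 = 8 periods.
FV = 2500 × [(1+0.0105)^8 − 1] / 0.0105 = 2500 × 8.300256 = 20,750.6393

A$20,750.64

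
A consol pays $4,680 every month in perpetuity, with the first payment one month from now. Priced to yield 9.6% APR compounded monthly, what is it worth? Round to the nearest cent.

$585,000.00

Periodic rate i = 0.096/12 = 0.008.
PV = C/r = 4680/0.008 = 585,000.0000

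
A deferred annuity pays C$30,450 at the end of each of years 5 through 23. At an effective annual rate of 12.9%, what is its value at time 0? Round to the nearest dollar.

C$130,796

Value one period before first payment (t=4): 30450 × [1 − (1+0.129)^(−19)] / 0.129 = 30450 × 6.978856 = 212,506.1739
Discount back 4 years: 212,506.1739 × (1+0.129)^(−4) = 212,506.1739 × 0.615495 = 130,796.3980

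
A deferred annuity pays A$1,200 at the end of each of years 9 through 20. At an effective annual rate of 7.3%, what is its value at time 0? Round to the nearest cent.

A$5,338.71

Value one period before first payment (t=8): 1200 × [1 − (1+0.073)^(−12)] / 0.073 = 1200 × 7.817233 = 9,380.6801
Discount back 8 years: 9,380.6801 × (1+0.073)^(−8) = 9,380.6801 × 0.569118 = 5,338.7127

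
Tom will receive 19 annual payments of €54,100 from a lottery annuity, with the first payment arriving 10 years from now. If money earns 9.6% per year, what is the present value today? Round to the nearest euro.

PV at t=9 (ordinary 19-year annuity): 54100 × a(19|0.096) = 54100 × 8.591392 = 464,794.3045
PV₀ = 464,794.3045 / (1+0.096)^9 = 464,794.3045 / 2.281891 = 203,688.1719

€203,688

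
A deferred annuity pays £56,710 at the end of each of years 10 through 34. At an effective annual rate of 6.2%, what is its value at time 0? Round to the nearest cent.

PV at t=9 (ordinary 25-year annuity): 56710 × a(25|0.062) = 56710 × 12.543981 = 711,369.1520
Discount back 9 years: 711,369.1520 × (1+0.062)^(−9) = 711,369.1520 × 0.581942 = 413,975.2506

£413,975.25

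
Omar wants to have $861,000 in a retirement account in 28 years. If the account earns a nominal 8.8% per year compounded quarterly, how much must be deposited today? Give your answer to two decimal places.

$75,249.36

Periodic rate i = 0.088/4 = 0.022; n = 28 × 4 = 112 periods.
PV = 861,000 / (1 + 0.022)^112 = 861,000 / 11.441957 = 75,249.3620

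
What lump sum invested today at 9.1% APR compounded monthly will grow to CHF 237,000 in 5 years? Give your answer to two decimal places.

With 12 periods per year: i = 0.00758333, n = 60.
PV = FV·(1+i)^(−n) = 237,000 × 0.635538 = 150,622.4955

CHF 150,622.50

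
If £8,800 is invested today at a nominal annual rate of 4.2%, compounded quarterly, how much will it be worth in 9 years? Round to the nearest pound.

Periodic rate i = 0.042/4 = 0.0105; n = 9 × 4 = 36 periods.
8,800 × (1+0.0105)^36 = 8,800 × 1.456490 = 12,817.1101

£12,817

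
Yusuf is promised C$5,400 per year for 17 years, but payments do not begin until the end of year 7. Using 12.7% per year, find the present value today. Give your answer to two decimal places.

Value one period before first payment (t=6): 5400 × [1 − (1+0.127)^(−17)] / 0.127 = 5400 × 6.842467 = 36,949.3224
Discount back 6 years: 36,949.3224 × (1+0.127)^(−6) = 36,949.3224 × 0.488041 = 18,032.7924

C$18,032.79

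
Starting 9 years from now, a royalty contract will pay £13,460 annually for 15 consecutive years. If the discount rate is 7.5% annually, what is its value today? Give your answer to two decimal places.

£66,618.73

Value one period before first payment (t=8): 13460 × [1 − (1+0.075)^(−15)] / 0.075 = 13460 × 8.827120 = 118,813.0318
PV₀ = 118,813.0318 / (1+0.075)^8 = 118,813.0318 / 1.783478 = 66,618.7323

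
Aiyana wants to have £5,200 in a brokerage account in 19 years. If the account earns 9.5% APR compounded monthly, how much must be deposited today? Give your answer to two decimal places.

£861.37

i = 0.095/12 = 0.00791667 per month; n = 19·12 = 228.
Discount factor = (1+0.00791667)^(−228) = 0.165648; PV = 5,200 × 0.165648 = 861.3675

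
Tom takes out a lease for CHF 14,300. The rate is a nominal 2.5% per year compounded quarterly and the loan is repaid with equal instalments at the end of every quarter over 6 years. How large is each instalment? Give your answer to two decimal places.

Periodic rate i = 0.025/4 = 0.00625; n = 6 × 4 = 24 periods.
PMT = 14300 / ( [1 − (1+0.00625)^(−24)] / 0.00625 ) = 14300 / 22.222423 = 643.4942

CHF 643.49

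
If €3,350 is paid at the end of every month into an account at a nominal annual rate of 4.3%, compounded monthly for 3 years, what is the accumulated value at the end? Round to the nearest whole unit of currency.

€128,479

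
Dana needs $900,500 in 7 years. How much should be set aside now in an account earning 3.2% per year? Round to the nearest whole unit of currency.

$722,314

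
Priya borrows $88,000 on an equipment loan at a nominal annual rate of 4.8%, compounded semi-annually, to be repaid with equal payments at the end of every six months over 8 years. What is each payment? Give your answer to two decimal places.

$6,688.37

Periodic rate i = 0.048/2 = 0.024; n = 8 × 2 = 16 periods.
Annuity-PV factor = 13.157176; PMT = 88000 / 13.157176 = 6,688.3651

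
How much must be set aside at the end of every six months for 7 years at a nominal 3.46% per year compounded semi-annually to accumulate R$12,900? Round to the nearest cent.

R$822.25

Periodic rate i = 0.0346/2 = 0.0173; n = 7 × 2 = 14 periods.
PMT = 12900 / ( [(1+0.0173)^14 − 1] / 0.0173 ) = 12900 / 15.688609 = 822.2527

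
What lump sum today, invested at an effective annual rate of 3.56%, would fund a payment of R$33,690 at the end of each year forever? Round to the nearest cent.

R$946,348.31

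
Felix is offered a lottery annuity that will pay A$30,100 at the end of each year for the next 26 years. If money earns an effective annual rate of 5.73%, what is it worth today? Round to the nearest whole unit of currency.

PV = PMT · [1 − (1+i)^(−n)] / i = 30100 · 13.352880 = 401,921.6969

A$401,922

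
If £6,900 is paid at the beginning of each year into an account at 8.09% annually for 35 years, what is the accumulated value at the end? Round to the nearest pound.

Accumulation factor s(35|0.0809) × (1+i) = 190.029289; FV = 6900 × 190.029289 = 1,311,202.0961
(annuity-due: payments at period start, so ×(1+i).)

£1,311,202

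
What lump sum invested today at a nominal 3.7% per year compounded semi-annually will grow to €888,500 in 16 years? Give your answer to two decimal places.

With 2 periods per year: i = 0.0185, n = 32.
PV = FV·(1+i)^(−n) = 888,500 × 0.556220 = 494,201.8484

€494,201.85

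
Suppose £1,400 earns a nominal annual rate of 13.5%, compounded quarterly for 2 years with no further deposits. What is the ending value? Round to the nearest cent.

£1,825.80

With 4 periods per year: i = 0.03375, n = 8.
1,400 × (1+0.03375)^8 = 1,400 × 1.304140 = 1,825.7959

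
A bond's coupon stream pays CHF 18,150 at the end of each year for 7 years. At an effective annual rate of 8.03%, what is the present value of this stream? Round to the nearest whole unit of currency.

Annuity factor a(7|0.0803) = 5.201033; PV = 18150 × 5.201033 = 94,398.7399

CHF 94,399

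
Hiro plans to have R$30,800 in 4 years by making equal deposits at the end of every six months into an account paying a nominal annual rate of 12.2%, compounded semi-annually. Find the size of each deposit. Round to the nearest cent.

Periodic rate i = 0.122/2 = 0.061; n = 4 × 2 = 8 periods.
PMT = 30800 / ( [(1+0.061)^8 − 1] / 0.061 ) = 30800 / 9.933064 = 3,100.7552

R$3,100.76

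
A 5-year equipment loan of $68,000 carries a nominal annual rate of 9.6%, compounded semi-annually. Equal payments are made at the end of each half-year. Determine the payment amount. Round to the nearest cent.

i = 0.096/2 = 0.048 per half-year; n = 5·2 = 10.
Annuity-PV factor = 7.797286; PMT = 68000 / 7.797286 = 8,720.9834

$8,720.98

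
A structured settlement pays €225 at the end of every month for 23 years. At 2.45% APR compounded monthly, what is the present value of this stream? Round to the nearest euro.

€47,438

With 12 periods per year: i = 0.00204167, n = 276.
PV = PMT · [1 − (1+i)^(−n)] / i = 225 · 210.837350 = 47,438.4038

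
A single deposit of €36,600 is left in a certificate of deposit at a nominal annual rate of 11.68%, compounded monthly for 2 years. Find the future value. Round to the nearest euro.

€46,179

Periodic rate i = 0.1168/12 = 0.00973333; n = 2 × 12 = 24 periods.
FV = 36,600 × (1 + 0.00973333)^24 = 46,178.7027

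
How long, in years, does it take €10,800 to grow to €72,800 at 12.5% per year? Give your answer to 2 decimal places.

16.20 years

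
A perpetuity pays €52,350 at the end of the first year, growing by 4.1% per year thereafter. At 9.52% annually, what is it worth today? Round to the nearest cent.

PV = PMT / (i − g) = 52350 / (0.0952 − 0.041) = 52350 / 0.054200 = 965,867.1587

€965,867.16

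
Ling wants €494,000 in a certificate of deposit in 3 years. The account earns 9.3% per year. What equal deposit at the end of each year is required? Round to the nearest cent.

€150,259.35

PMT = 494000 / ( [(1+0.093)^3 − 1] / 0.093 ) = 494000 / 3.287649 = 150,259.3495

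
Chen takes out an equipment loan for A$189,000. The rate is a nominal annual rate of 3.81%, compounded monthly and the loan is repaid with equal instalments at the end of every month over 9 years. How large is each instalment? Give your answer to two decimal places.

Periodic rate i = 0.0381/12 = 0.003175; n = 9 × 12 = 108 periods.
Annuity-PV factor = 91.308724; PMT = 189000 / 91.308724 = 2,069.9008

A$2,069.90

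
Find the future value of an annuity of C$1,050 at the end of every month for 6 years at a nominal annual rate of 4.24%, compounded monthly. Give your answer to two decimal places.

C$85,914.59

With 12 periods per year: i = 0.00353333, n = 72.
Accumulation factor s(72|0.00353333) = 81.823424; FV = 1050 × 81.823424 = 85,914.5949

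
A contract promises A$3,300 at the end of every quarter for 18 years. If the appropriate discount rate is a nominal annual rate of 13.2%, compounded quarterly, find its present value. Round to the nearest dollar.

i = 0.132/4 = 0.033 per quarter; n = 18·4 = 72.
PV = PMT · [1 − (1+i)^(−n)] / i = 3300 · 27.377107 = 90,344.4537

A$90,344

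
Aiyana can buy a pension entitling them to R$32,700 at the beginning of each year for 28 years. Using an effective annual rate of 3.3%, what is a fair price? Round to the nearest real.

PV = PMT · [1 − (1+i)^(−n)] / i × (1+i) = 32700 · 18.691221 = 611,202.9422
Payments are at the start of each period, so multiply by (1+i).

R$611,203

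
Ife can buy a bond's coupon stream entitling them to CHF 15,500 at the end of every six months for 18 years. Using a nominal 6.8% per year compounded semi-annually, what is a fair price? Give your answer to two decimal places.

i = 0.068/2 = 0.034 per half-year; n = 18·2 = 36.
PV = PMT · [1 − (1+i)^(−n)] / i = 15500 · 20.585404 = 319,073.7570

CHF 319,073.76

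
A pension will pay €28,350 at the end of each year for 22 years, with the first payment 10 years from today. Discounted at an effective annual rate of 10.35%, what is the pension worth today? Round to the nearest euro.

PV at t=9 (ordinary 22-year annuity): 28350 × a(22|0.1035) = 28350 × 8.555038 = 242,535.3303
PV₀ = 242,535.3303 / (1+0.1035)^9 = 242,535.3303 / 2.426337 = 99,959.4768

€99,959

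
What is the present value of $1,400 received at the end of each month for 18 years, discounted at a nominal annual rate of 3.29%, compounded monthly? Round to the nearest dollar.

$227,971

With 12 periods per year: i = 0.00274167, n = 216.
Annuity factor a(216|0.00274167) = 162.836175; PV = 1400 × 162.836175 = 227,970.6455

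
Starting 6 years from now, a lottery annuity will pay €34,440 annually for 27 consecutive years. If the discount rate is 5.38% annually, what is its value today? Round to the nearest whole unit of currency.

Value one period before first payment (t=5): 34440 × [1 − (1+0.0538)^(−27)] / 0.0538 = 34440 × 14.071438 = 484,620.3281
Discount back 5 years: 484,620.3281 × (1+0.0538)^(−5) = 484,620.3281 × 0.769501 = 372,915.6899

€372,916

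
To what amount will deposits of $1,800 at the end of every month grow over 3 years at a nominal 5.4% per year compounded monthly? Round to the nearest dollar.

i = 0.054/12 = 0.0045 per month; n = 3·12 = 36.
FV = 1800 × [(1+0.0045)^36 − 1] / 0.0045 = 1800 × 38.985111 = 70,173.1998

$70,173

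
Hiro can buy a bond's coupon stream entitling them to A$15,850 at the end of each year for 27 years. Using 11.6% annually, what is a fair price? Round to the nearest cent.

A$129,580.64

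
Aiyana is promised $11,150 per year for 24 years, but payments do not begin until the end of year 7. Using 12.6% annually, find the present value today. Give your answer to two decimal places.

Value one period before first payment (t=6): 11150 × [1 − (1+0.126)^(−24)] / 0.126 = 11150 × 7.476561 = 83,363.6510
Discount back 6 years: 83,363.6510 × (1+0.126)^(−6) = 83,363.6510 × 0.490648 = 40,902.1732

$40,902.17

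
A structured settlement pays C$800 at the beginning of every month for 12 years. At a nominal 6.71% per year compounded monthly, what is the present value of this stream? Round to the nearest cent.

C$79,415.95

Periodic rate i = 0.0671/12 = 0.00559167; n = 12 × 12 = 144 periods.
Annuity factor a(144|0.00559167) × (1+i) = 99.269937; PV = 800 × 99.269937 = 79,415.9492
(annuity-due: payments at period start, so ×(1+i).)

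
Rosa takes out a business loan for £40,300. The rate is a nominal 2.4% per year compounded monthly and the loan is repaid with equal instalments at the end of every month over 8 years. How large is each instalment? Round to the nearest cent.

Periodic rate i = 0.024/12 = 0.002; n = 8 × 12 = 96 periods.
Annuity-PV factor = 87.267434; PMT = 40300 / 87.267434 = 461.7988

£461.80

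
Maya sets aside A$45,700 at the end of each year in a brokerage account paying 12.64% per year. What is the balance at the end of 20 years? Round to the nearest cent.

A$3,547,055.98

FV = 45700 × [(1+0.1264)^20 − 1] / 0.1264 = 45700 × 77.616105 = 3,547,055.9766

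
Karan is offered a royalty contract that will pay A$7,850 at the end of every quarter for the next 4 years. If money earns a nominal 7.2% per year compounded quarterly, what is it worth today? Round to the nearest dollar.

A$108,293

Periodic rate i = 0.072/4 = 0.018; n = 4 × 4 = 16 periods.
PV = PMT · [1 − (1+i)^(−n)] / i = 7850 · 13.795310 = 108,293.1811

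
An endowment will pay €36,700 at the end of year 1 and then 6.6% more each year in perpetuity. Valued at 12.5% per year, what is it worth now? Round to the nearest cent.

€622,033.90

PV = PMT / (i − g) = 36700 / (0.125 − 0.066) = 36700 / 0.059000 = 622,033.8983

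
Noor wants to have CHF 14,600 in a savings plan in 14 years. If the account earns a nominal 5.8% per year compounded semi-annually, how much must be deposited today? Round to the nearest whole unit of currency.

With 2 periods per year: i = 0.029, n = 28.
PV = FV·(1+i)^(−n) = 14,600 × 0.449127 = 6,557.2594

CHF 6,557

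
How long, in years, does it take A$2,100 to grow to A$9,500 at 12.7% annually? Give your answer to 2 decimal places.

(1+i)^n = 9500/2100 = 4.52381, so n = ln 4.52381 / ln 1.127 = 12.6243 years

12.62 years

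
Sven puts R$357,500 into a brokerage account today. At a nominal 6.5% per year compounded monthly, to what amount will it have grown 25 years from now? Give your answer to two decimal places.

With 12 periods per year: i = 0.00541667, n = 300.
FV = 357,500 × (1 + 0.00541667)^300 = 1,807,590.7294

R$1,807,590.73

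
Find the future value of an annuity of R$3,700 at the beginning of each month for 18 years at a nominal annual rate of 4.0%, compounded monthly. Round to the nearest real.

With 12 periods per year: i = 0.00333333, n = 216.
Accumulation factor s(216|0.00333333) × (1+i) = 316.644423; FV = 3700 × 316.644423 = 1,171,584.3656
(Beginning-of-period payments → annuity-due factor ×(1+i).)

R$1,171,584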